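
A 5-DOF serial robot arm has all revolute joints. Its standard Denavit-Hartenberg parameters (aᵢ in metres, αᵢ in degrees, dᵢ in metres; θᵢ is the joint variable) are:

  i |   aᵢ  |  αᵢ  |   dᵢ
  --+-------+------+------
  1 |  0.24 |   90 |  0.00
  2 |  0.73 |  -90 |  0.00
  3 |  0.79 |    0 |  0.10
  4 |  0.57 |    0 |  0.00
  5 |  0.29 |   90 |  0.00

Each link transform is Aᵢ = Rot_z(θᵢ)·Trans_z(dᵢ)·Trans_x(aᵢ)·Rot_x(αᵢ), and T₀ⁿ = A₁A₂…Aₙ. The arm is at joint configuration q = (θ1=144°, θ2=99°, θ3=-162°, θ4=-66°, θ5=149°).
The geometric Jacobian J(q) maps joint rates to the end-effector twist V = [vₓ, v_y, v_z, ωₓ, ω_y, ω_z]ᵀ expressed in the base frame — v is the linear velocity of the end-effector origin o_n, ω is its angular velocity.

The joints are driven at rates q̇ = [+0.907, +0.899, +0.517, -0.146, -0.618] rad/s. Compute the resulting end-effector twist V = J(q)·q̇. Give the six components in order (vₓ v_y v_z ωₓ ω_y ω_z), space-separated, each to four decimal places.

o_n = [-0.0964, 0.2001, -0.3588]
J₁: ẑ×o_n = [-0.2001, -0.0964, 0.0000], ω = ẑ
J2: z=[0.5878, 0.8090, 0.0000] o=[-0.1942, 0.1411, 0.0000] → [-0.2903, 0.2109, -0.0444, 0.5878, 0.8090, 0.0000]
J3: z=[0.7991, -0.5805, -0.1564] o=[-0.1018, 0.0739, 0.7210] → [0.6466, 0.8620, 0.1039, 0.7991, -0.5805, -0.1564]
J4: z=[0.7991, -0.5805, -0.1564] o=[0.0265, 0.2825, -0.0367] → [0.1741, 0.2766, -0.1372, 0.7991, -0.5805, -0.1564]
J5: z=[0.7991, -0.5805, -0.1564] o=[-0.2707, -0.0251, -0.4134] → [0.0035, -0.0709, 0.2812, 0.7991, -0.5805, -0.1564]
V = J·q̇ = [-0.1357, 0.5513, -0.1399, 0.3311, 0.8707, 0.9456]

-0.1357 0.5513 -0.1399 0.3311 0.8707 0.9456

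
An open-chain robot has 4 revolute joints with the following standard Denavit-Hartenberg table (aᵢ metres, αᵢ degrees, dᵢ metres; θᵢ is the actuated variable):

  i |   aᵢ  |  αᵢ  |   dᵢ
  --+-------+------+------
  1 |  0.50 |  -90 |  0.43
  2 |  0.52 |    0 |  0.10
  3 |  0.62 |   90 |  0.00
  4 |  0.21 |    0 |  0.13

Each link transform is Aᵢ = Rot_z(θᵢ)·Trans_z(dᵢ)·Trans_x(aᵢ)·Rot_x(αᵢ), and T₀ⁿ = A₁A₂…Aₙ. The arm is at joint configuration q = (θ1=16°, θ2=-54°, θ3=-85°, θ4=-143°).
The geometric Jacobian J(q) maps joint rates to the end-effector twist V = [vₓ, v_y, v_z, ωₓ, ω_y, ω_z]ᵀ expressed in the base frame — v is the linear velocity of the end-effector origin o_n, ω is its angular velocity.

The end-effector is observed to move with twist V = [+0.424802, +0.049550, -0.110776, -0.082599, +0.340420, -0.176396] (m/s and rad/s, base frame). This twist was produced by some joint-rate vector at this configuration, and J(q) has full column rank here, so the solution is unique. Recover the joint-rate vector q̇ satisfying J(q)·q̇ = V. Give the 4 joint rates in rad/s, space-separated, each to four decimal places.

o_n = [0.3716, 0.0791, 1.0493]
J₁: ẑ×o_n = [-0.0791, 0.3716, 0.0000], ω = ẑ
J2: z=[-0.2756, 0.9613, 0.0000] o=[0.4806, 0.1378, 0.4300] → [0.5953, 0.1707, 0.1210, -0.2756, 0.9613, 0.0000]
J3: z=[-0.2756, 0.9613, 0.0000] o=[0.7469, 0.3182, 0.8507] → [0.1909, 0.0547, 0.4266, -0.2756, 0.9613, 0.0000]
J4: z=[-0.6306, -0.1808, -0.7547] o=[0.2971, 0.1892, 1.2574] → [-0.0455, -0.1875, 0.0829, -0.6306, -0.1808, -0.7547]
q̇ = J⁺·V = [-0.1930, 0.8450, -0.4950, -0.0220]

-0.1930 0.8450 -0.4950 -0.0220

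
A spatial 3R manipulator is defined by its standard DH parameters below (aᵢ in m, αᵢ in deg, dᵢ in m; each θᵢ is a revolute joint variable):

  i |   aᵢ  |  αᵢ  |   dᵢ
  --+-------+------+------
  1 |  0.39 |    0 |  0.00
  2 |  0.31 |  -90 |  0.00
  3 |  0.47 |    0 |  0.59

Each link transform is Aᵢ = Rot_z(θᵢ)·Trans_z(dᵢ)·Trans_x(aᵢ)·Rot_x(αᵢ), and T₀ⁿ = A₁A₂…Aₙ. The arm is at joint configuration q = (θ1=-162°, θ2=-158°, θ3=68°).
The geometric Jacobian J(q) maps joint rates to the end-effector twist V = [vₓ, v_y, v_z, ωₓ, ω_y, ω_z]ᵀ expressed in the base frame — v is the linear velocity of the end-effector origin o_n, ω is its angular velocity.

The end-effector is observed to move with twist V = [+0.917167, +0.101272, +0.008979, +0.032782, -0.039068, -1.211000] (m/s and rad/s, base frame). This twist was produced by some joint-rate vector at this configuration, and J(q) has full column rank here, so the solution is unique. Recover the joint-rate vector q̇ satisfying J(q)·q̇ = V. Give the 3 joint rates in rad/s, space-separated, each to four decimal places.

o_n = [-0.3778, 0.6439, -0.4358]
J₁: ẑ×o_n = [-0.6439, -0.3778, 0.0000], ω = ẑ
J2: z=[0.0000, 0.0000, 1.0000] o=[-0.3709, -0.1205, 0.0000] → [-0.7644, -0.0069, 0.0000, 0.0000, 0.0000, 1.0000]
J3: z=[-0.6428, 0.7660, 0.0000] o=[-0.1334, 0.0787, 0.0000] → [-0.3338, -0.2801, -0.1761, -0.6428, 0.7660, 0.0000]
q̇ = J⁺·V = [-0.2120, -0.9990, -0.0510]

-0.2120 -0.9990 -0.0510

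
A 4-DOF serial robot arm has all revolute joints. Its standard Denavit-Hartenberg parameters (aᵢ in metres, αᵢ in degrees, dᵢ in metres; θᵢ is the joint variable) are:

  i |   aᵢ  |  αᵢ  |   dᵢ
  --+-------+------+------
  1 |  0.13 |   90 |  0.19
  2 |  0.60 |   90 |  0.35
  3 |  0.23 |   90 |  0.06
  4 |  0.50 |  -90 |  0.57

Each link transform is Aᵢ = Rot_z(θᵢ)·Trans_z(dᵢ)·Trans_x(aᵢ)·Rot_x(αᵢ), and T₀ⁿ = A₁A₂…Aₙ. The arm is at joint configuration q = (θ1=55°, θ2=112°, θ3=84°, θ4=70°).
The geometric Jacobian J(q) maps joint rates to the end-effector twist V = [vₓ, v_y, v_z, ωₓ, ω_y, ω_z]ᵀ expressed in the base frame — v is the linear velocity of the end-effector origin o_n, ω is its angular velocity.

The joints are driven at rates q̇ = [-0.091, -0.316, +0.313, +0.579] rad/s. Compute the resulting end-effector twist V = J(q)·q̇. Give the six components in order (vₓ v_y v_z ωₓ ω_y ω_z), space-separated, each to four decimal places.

o_n = [0.6612, -0.2573, 1.5093]
J₁: ẑ×o_n = [0.2573, 0.6612, -0.0000], ω = ẑ
J2: z=[0.8192, -0.5736, 0.0000] o=[0.0746, 0.1065, 0.1900] → [-0.7567, -1.0807, 0.0384, 0.8192, -0.5736, 0.0000]
J3: z=[0.5318, 0.7595, 0.3746] o=[0.2323, -0.2784, 0.7463] → [0.5716, -0.2451, -0.3145, 0.5318, 0.7595, 0.3746]
J4: z=[-0.2993, -0.2452, 0.9221] o=[0.4465, -0.3714, 0.7911] → [-0.2813, 0.4130, 0.0185, -0.2993, -0.2452, 0.9221]
V = J·q̇ = [0.2317, 0.4437, -0.0999, -0.2657, 0.2770, 0.5602]

0.2317 0.4437 -0.0999 -0.2657 0.2770 0.5602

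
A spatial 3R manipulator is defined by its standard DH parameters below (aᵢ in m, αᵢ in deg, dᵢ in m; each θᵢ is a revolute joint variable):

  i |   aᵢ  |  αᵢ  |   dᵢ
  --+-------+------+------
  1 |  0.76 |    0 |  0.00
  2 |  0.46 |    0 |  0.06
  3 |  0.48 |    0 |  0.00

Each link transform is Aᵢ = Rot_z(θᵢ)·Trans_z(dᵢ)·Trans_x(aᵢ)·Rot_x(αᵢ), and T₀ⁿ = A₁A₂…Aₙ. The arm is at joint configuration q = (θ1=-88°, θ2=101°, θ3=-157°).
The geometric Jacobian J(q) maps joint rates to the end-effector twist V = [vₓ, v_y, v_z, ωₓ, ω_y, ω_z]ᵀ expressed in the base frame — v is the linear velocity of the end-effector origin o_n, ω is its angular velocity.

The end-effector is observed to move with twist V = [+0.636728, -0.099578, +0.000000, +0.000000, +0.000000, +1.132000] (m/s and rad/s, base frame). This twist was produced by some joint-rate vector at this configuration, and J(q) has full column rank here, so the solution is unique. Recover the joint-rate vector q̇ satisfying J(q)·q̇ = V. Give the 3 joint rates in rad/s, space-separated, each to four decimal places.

o_n = [0.0864, -0.9382, 0.0600]
J₁: ẑ×o_n = [0.9382, 0.0864, -0.0000], ω = ẑ
J2: z=[0.0000, 0.0000, 1.0000] o=[0.0265, -0.7595, 0.0000] → [0.1787, 0.0599, -0.0000, 0.0000, 0.0000, 1.0000]
J3: z=[0.0000, 0.0000, 1.0000] o=[0.4747, -0.6561, 0.0600] → [0.2821, -0.3883, 0.0000, 0.0000, 0.0000, 1.0000]
q̇ = J⁺·V = [0.5170, 0.2110, 0.4040]

0.5170 0.2110 0.4040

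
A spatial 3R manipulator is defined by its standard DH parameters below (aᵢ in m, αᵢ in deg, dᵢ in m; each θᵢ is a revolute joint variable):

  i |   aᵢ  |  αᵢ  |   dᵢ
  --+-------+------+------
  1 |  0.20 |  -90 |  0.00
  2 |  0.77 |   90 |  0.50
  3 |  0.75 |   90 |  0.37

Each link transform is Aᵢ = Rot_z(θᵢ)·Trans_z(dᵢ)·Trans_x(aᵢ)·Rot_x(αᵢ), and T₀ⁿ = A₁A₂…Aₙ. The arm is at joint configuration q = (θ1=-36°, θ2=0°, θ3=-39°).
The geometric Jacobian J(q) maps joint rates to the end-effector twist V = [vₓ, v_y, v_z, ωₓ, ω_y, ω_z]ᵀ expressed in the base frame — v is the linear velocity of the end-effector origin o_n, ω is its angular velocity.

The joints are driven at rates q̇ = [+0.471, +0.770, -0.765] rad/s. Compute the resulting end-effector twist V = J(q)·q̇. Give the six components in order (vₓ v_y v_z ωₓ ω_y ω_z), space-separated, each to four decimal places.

o_n = [1.2728, -0.8901, 0.3700]
J₁: ẑ×o_n = [0.8901, 1.2728, -0.0000], ω = ẑ
J2: z=[0.5878, 0.8090, 0.0000] o=[0.1618, -0.1176, 0.0000] → [0.2993, -0.2175, -1.3529, 0.5878, 0.8090, 0.0000]
J3: z=[0.0000, 0.0000, 1.0000] o=[1.0786, -0.1656, 0.0000] → [0.7244, 0.1941, -0.0000, 0.0000, 0.0000, 1.0000]
V = J·q̇ = [0.0955, 0.2835, -1.0417, 0.4526, 0.6229, -0.2940]

0.0955 0.2835 -1.0417 0.4526 0.6229 -0.2940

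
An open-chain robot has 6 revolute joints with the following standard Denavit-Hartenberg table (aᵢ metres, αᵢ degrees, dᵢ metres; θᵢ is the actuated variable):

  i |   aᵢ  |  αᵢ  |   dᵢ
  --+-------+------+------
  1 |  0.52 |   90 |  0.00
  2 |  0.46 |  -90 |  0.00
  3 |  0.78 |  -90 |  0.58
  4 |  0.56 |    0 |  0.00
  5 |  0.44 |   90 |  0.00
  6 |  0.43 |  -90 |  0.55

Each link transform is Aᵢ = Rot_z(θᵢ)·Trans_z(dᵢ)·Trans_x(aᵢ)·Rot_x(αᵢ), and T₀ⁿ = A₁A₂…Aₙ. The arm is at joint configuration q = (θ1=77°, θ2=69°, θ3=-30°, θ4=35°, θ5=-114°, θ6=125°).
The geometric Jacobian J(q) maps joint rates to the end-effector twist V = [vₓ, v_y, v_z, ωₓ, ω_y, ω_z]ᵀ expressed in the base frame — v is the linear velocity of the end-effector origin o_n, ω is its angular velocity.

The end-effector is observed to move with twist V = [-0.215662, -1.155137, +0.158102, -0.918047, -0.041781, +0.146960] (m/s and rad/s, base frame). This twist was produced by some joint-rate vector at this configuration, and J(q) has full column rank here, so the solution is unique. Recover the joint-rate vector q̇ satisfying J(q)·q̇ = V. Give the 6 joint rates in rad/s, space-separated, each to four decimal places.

o_n = [0.1646, 0.4336, 1.3871]
J₁: ẑ×o_n = [-0.4336, 0.1646, 0.0000], ω = ẑ
J2: z=[0.9744, -0.2250, 0.0000] o=[0.1170, 0.5067, 0.0000] → [-0.3120, -1.3515, -0.0605, 0.9744, -0.2250, 0.0000]
J3: z=[-0.2100, -0.9097, 0.3584] o=[0.1541, 0.6673, 0.4294] → [-0.7874, 0.2049, 0.0586, -0.2100, -0.9097, 0.3584]
J4: z=[-0.8035, 0.3694, 0.4668] o=[0.4667, 0.2878, 1.2679] → [-0.0240, -0.0453, -0.0055, -0.8035, 0.3694, 0.4668]
J5: z=[-0.8035, 0.3694, 0.4668] o=[0.7897, 0.6671, 1.5237] → [0.0585, -0.4016, 0.4186, -0.8035, 0.3694, 0.4668]
J6: z=[-0.5868, -0.3600, -0.7253] o=[0.7457, 0.2902, 1.7464] → [0.2334, 0.2107, -0.2934, -0.5868, -0.3600, -0.7253]
q̇ = J⁺·V = [-0.5200, 0.6760, 0.4080, 0.9610, 0.6580, 0.3240]

-0.5200 0.6760 0.4080 0.9610 0.6580 0.3240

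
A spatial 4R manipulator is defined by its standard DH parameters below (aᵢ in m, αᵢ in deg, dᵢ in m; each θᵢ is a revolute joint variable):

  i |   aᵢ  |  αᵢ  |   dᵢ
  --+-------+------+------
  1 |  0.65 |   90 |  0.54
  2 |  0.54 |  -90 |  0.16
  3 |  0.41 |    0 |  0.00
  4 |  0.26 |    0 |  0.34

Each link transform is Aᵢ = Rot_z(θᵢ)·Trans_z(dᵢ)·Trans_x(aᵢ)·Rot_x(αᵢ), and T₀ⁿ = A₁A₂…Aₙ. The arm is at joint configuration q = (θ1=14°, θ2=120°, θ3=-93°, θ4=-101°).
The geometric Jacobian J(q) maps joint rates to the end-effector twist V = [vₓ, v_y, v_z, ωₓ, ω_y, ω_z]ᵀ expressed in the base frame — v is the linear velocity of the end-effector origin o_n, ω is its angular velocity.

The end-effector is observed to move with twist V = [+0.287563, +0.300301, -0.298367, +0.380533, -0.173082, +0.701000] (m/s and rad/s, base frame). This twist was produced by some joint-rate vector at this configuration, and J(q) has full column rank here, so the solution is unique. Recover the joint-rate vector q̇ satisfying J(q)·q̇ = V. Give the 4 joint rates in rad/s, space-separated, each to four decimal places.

o_n = [0.3384, -0.4377, 0.6006]
J₁: ẑ×o_n = [0.4377, 0.3384, -0.0000], ω = ẑ
J2: z=[0.2419, -0.9703, 0.0000] o=[0.6307, 0.1572, 0.5400] → [-0.0588, -0.0147, -0.4276, 0.2419, -0.9703, 0.0000]
J3: z=[-0.8403, -0.2095, -0.5000] o=[0.4074, -0.0633, 1.0077] → [-0.1019, -0.3075, 0.3001, -0.8403, -0.2095, -0.5000]
J4: z=[-0.8403, -0.2095, -0.5000] o=[0.5169, -0.4580, 0.9891] → [0.0915, -0.2372, -0.0545, -0.8403, -0.2095, -0.5000]
q̇ = J⁺·V = [0.5120, 0.2600, -0.5860, 0.2080]

0.5120 0.2600 -0.5860 0.2080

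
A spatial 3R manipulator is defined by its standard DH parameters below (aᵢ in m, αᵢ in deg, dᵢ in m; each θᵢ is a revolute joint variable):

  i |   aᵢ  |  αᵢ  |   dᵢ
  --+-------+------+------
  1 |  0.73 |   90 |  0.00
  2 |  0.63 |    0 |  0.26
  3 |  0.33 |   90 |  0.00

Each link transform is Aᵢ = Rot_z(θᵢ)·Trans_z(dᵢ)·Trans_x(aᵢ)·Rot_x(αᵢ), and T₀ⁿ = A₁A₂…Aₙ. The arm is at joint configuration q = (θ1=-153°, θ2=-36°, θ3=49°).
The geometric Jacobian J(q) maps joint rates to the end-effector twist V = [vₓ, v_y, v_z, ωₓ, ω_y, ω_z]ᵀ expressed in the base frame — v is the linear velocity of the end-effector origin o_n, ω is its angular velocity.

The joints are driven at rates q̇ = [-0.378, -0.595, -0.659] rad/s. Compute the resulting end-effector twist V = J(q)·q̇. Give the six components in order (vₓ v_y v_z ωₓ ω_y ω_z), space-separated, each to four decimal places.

o_n = [-1.5091, -0.4771, -0.2961]
J₁: ẑ×o_n = [0.4771, -1.5091, 0.0000], ω = ẑ
J2: z=[-0.4540, 0.8910, 0.0000] o=[-0.6504, -0.3314, 0.0000] → [-0.2638, -0.1344, 0.8312, -0.4540, 0.8910, 0.0000]
J3: z=[-0.4540, 0.8910, 0.0000] o=[-1.2226, -0.3311, -0.3703] → [0.0661, 0.0337, 0.3215, -0.4540, 0.8910, 0.0000]
V = J·q̇ = [-0.0670, 0.6282, -0.7065, 0.5693, -1.1173, -0.3780]

-0.0670 0.6282 -0.7065 0.5693 -1.1173 -0.3780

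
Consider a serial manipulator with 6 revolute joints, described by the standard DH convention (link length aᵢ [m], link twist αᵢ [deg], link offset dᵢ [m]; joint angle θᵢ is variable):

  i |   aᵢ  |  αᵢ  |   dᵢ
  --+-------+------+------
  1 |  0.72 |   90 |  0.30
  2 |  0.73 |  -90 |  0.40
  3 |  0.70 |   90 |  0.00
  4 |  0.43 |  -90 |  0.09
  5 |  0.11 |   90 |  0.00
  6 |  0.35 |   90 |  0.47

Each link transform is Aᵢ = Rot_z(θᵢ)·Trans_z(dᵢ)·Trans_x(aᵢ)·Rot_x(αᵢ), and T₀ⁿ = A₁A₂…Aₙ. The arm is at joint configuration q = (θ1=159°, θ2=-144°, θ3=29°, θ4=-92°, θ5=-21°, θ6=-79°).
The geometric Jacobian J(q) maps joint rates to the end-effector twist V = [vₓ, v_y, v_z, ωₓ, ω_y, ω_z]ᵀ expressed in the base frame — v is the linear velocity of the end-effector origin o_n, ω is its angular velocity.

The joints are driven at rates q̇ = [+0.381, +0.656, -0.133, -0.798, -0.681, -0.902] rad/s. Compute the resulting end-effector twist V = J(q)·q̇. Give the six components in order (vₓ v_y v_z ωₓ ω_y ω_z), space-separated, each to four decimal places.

-1.2239 0.8787 -1.3521 -0.9791 -0.0987 1.5538

o_n = [0.8187, 0.4915, -0.1383]
J₁: ẑ×o_n = [-0.4915, 0.8187, 0.0000], ω = ẑ
J2: z=[0.3584, 0.9336, 0.0000] o=[-0.6722, 0.2580, 0.3000] → [-0.4092, 0.1571, -1.3082, 0.3584, 0.9336, 0.0000]
J3: z=[-0.5487, 0.2106, -0.8090] o=[0.0225, 0.4198, -0.1291] → [0.0560, -0.6492, -0.2070, -0.5487, 0.2106, -0.8090]
J4: z=[0.6796, 0.6760, -0.2850] o=[0.3633, -0.0745, -0.4889] → [0.3983, -0.3681, 0.0768, 0.6796, 0.6760, -0.2850]
J5: z=[0.5057, -0.7131, -0.4855] o=[0.6530, -0.0936, -0.1592] → [0.2692, -0.0910, 0.4140, 0.5057, -0.7131, -0.4855]
J6: z=[0.4440, 0.6977, -0.5622] o=[0.7344, -0.0860, -0.0856] → [0.2879, -0.0240, 0.1976, 0.4440, 0.6977, -0.5622]
V = J·q̇ = [-1.2239, 0.8787, -1.3521, -0.9791, -0.0987, 1.5538]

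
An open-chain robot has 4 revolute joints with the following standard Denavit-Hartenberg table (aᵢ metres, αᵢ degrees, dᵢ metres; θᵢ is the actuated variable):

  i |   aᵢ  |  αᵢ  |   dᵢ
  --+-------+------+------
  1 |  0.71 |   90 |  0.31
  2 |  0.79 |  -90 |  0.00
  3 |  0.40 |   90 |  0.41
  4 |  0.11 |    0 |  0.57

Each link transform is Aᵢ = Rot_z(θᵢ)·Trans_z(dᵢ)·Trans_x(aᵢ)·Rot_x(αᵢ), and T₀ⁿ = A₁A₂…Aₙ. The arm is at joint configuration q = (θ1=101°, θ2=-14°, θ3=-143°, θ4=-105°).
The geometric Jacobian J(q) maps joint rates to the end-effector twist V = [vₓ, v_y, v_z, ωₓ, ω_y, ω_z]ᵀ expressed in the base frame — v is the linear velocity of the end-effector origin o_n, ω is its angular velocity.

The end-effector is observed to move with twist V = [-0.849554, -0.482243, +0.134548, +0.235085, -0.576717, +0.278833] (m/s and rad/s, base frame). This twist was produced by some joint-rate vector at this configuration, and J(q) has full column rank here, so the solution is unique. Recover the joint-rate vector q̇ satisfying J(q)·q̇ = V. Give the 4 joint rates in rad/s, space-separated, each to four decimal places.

0.6820 0.7780 -0.5390 0.8230

o_n = [-0.4047, 0.8680, 0.5684]
J₁: ẑ×o_n = [-0.8680, -0.4047, 0.0000], ω = ẑ
J2: z=[0.9816, 0.1908, 0.0000] o=[-0.1355, 0.6970, 0.3100] → [0.0493, -0.2536, 0.2193, 0.9816, 0.1908, 0.0000]
J3: z=[-0.0462, 0.2375, 0.9703] o=[-0.2817, 1.4494, 0.1189] → [0.6709, -0.0985, 0.0560, -0.0462, 0.2375, 0.9703]
J4: z=[-0.6725, -0.7256, 0.1456] o=[-0.0052, 1.2884, 0.5940] → [0.0798, -0.0754, -0.0071, -0.6725, -0.7256, 0.1456]
q̇ = J⁺·V = [0.6820, 0.7780, -0.5390, 0.8230]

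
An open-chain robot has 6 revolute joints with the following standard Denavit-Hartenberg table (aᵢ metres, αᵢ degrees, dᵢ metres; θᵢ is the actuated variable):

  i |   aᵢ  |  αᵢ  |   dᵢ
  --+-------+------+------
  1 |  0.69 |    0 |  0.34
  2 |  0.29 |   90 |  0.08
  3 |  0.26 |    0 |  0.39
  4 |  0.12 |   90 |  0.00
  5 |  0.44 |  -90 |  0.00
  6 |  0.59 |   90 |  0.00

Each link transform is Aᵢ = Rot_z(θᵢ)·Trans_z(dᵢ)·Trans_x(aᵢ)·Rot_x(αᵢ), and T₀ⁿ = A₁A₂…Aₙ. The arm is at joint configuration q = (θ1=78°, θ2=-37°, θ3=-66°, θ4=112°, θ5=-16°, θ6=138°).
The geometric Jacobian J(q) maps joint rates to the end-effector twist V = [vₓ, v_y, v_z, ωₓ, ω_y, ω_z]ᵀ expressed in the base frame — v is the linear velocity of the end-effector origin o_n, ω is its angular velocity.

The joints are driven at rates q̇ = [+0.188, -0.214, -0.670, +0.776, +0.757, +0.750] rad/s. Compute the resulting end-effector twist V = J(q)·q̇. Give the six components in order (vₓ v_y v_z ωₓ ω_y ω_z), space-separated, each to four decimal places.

o_n = [0.5471, 0.5096, 0.5441]
J₁: ẑ×o_n = [-0.5096, 0.5471, 0.0000], ω = ẑ
J2: z=[0.0000, 0.0000, 1.0000] o=[0.1435, 0.6749, 0.3400] → [0.1653, 0.4036, -0.0000, 0.0000, 0.0000, 1.0000]
J3: z=[0.6561, -0.7547, 0.0000] o=[0.3623, 0.8652, 0.4200] → [-0.0937, -0.0814, -0.0938, 0.6561, -0.7547, 0.0000]
J4: z=[0.6561, -0.7547, 0.0000] o=[0.6980, 0.6402, 0.1825] → [-0.2729, -0.2373, -0.1996, 0.6561, -0.7547, 0.0000]
J5: z=[0.5429, 0.4719, -0.6947] o=[0.7609, 0.6949, 0.2688] → [0.0012, -0.0009, 0.0003, 0.5429, 0.4719, -0.6947]
J6: z=[0.7752, -0.5999, 0.1983] o=[0.9031, 0.9792, 0.5730] → [0.1105, -0.0482, -0.5776, 0.7752, -0.5999, 0.1983]
V = J·q̇ = [-0.1965, -0.1499, -0.5250, 1.0619, -0.1726, -0.4031]

-0.1965 -0.1499 -0.5250 1.0619 -0.1726 -0.4031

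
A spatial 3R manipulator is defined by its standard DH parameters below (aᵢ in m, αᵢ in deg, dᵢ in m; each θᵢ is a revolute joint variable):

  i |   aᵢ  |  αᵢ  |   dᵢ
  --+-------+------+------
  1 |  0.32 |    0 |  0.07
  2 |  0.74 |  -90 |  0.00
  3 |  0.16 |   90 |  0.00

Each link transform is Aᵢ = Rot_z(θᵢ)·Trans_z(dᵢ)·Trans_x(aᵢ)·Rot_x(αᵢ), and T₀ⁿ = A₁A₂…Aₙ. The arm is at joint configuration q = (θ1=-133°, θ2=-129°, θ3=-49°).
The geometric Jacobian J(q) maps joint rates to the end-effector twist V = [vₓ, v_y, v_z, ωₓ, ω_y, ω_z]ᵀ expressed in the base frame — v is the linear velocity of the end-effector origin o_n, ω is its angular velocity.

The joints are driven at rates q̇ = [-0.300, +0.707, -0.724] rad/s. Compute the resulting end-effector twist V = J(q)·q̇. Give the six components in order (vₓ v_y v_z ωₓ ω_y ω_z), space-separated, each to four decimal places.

o_n = [-0.3358, 0.6027, 0.1908]
J₁: ẑ×o_n = [-0.6027, -0.3358, 0.0000], ω = ẑ
J2: z=[0.0000, 0.0000, 1.0000] o=[-0.2182, -0.2340, 0.0700] → [-0.8367, -0.1176, 0.0000, 0.0000, 0.0000, 1.0000]
J3: z=[-0.9903, -0.1392, 0.0000] o=[-0.3212, 0.4988, 0.0700] → [-0.0168, 0.1196, -0.1050, -0.9903, -0.1392, 0.0000]
V = J·q̇ = [-0.3986, -0.0690, 0.0760, 0.7170, 0.1008, 0.4070]

-0.3986 -0.0690 0.0760 0.7170 0.1008 0.4070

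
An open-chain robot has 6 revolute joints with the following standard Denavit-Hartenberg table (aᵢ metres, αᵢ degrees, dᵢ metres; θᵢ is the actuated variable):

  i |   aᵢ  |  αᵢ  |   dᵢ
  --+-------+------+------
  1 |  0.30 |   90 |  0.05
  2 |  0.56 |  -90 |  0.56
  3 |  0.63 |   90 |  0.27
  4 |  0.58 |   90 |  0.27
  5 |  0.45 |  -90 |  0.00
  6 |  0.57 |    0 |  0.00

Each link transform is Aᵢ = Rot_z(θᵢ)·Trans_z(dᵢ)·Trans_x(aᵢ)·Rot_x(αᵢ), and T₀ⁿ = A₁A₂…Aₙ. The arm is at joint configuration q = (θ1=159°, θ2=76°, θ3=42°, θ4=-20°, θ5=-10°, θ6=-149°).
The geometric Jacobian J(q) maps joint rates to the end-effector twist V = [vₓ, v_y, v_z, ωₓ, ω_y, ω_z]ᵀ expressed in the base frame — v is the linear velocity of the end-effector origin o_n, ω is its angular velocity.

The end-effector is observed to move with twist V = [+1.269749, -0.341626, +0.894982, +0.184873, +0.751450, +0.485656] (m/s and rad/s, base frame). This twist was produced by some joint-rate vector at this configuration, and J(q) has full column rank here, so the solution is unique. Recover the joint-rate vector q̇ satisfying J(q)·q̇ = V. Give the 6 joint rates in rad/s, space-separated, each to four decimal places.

0.3610 0.7840 -0.5400 0.3790 -0.4880 -0.2990

o_n = [-0.7707, 0.3713, 1.4759]
J₁: ẑ×o_n = [-0.3713, -0.7707, 0.0000], ω = ẑ
J2: z=[0.3584, 0.9336, 0.0000] o=[-0.2801, 0.1075, 0.0500] → [1.3312, -0.5110, 0.5526, 0.3584, 0.9336, 0.0000]
J3: z=[0.9058, -0.3477, 0.2419] o=[-0.2059, 0.6789, 0.5934] → [-0.2325, -0.9361, -0.4750, 0.9058, -0.3477, 0.2419]
J4: z=[0.1152, 0.7518, 0.6493] o=[-0.2181, 0.2320, 1.1130] → [0.1824, -0.4006, 0.4315, 0.1152, 0.7518, 0.6493]
J5: z=[-0.7118, 0.5184, -0.4740] o=[-0.5889, 0.1986, 1.6333] → [0.0003, -0.0258, -0.0287, -0.7118, 0.5184, -0.4740]
J6: z=[-0.0069, 0.6696, 0.7427] o=[-0.9049, -0.0407, 1.8461] → [-0.5540, 0.0971, -0.0927, -0.0069, 0.6696, 0.7427]
q̇ = J⁺·V = [0.3610, 0.7840, -0.5400, 0.3790, -0.4880, -0.2990]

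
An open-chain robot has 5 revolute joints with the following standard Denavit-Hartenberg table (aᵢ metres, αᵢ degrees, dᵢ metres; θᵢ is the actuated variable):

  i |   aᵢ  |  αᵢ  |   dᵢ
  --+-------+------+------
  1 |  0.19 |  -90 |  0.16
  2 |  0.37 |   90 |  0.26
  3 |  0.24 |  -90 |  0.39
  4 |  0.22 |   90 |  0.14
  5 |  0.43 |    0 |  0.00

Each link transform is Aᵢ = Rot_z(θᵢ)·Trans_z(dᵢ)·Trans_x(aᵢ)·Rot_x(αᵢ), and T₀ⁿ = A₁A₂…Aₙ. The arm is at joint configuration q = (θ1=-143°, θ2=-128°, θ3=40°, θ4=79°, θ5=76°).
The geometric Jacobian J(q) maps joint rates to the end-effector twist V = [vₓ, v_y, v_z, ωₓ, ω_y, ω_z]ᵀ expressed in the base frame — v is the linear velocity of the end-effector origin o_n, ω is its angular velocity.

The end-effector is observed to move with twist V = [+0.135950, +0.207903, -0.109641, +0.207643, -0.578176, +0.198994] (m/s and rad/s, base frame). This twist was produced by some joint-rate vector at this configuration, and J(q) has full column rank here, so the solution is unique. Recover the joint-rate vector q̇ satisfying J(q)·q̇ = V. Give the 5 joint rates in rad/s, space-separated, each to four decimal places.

0.2140 -0.0390 -0.1940 0.5590 0.3130

o_n = [0.5431, -0.6937, 0.3072]
J₁: ẑ×o_n = [0.6937, 0.5431, -0.0000], ω = ẑ
J2: z=[0.6018, -0.7986, 0.0000] o=[-0.1517, -0.1143, 0.1600] → [-0.1176, -0.0886, 0.2063, 0.6018, -0.7986, 0.0000]
J3: z=[0.6293, 0.4742, -0.6157] o=[0.1867, -0.1849, 0.4516] → [-0.3817, -0.1286, -0.4893, 0.6293, 0.4742, -0.6157]
J4: z=[0.1450, -0.8500, -0.5065] o=[0.6153, -0.0550, 0.3563] → [-0.2818, 0.0437, -0.1539, 0.1450, -0.8500, -0.5065]
J5: z=[0.8695, -0.1348, 0.4751] o=[0.5318, -0.2861, 0.4437] → [0.2120, 0.1241, -0.3529, 0.8695, -0.1348, 0.4751]
q̇ = J⁺·V = [0.2140, -0.0390, -0.1940, 0.5590, 0.3130]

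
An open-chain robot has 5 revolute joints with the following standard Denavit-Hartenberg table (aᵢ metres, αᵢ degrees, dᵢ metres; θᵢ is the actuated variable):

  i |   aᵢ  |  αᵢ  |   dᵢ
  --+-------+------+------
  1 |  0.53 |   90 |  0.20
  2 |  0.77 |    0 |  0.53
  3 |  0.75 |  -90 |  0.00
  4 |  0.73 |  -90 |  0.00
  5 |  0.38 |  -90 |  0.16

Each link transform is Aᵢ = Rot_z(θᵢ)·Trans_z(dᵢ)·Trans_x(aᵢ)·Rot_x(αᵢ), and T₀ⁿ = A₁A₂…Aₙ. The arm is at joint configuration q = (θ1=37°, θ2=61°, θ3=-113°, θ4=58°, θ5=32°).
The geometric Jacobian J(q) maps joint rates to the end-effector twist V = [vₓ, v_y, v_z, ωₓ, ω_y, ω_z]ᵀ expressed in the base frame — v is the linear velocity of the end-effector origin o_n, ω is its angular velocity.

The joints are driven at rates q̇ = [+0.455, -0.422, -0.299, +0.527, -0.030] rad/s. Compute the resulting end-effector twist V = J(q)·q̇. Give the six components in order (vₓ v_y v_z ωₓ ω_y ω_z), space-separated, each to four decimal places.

-1.3226 0.1235 -0.1541 -0.0802 0.8225 0.7594

o_n = [0.9018, 1.2395, -0.1740]
J₁: ẑ×o_n = [-1.2395, 0.9018, 0.0000], ω = ẑ
J2: z=[0.6018, -0.7986, 0.0000] o=[0.4233, 0.3190, 0.2000] → [0.2987, 0.2251, 0.9361, 0.6018, -0.7986, 0.0000]
J3: z=[0.6018, -0.7986, 0.0000] o=[1.0404, 0.1203, 0.8735] → [0.8365, 0.6304, 0.5628, 0.6018, -0.7986, 0.0000]
J4: z=[0.6293, 0.4742, 0.6157] o=[1.4091, 0.3982, 0.2824] → [-0.7344, -0.0251, 0.7700, 0.6293, 0.4742, 0.6157]
J5: z=[-0.7359, 0.1090, 0.6683] o=[1.2268, 1.0360, -0.0224] → [-0.1525, -0.3287, -0.1143, -0.7359, 0.1090, 0.6683]
V = J·q̇ = [-1.3226, 0.1235, -0.1541, -0.0802, 0.8225, 0.7594]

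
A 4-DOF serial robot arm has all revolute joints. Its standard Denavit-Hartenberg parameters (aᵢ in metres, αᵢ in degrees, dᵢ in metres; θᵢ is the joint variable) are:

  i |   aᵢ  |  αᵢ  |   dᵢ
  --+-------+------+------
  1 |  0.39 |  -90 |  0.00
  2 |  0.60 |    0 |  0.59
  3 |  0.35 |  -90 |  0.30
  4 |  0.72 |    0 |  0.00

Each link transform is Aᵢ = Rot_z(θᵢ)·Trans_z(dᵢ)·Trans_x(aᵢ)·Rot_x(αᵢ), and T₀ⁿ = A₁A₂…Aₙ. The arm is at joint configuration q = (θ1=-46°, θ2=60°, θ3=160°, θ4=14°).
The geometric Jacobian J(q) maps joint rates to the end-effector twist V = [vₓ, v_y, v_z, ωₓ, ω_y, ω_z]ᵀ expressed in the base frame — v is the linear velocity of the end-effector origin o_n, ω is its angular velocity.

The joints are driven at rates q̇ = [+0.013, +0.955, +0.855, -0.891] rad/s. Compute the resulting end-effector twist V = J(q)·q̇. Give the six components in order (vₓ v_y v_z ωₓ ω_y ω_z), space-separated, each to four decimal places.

0.8604 0.0030 1.2672 0.9042 1.6693 -0.6695

o_n = [0.4362, 0.5787, 0.1544]
J₁: ẑ×o_n = [-0.5787, 0.4362, 0.0000], ω = ẑ
J2: z=[0.7193, 0.6947, 0.0000] o=[0.2709, -0.2805, 0.0000] → [0.1073, -0.1111, 0.5033, 0.7193, 0.6947, 0.0000]
J3: z=[0.7193, 0.6947, 0.0000] o=[0.9037, -0.0865, -0.5196] → [0.4682, -0.4849, 0.8033, 0.7193, 0.6947, 0.0000]
J4: z=[0.4465, -0.4624, 0.7660] o=[0.9333, 0.3148, -0.2946] → [-0.4099, -0.5813, -0.1120, 0.4465, -0.4624, 0.7660]
V = J·q̇ = [0.8604, 0.0030, 1.2672, 0.9042, 1.6693, -0.6695]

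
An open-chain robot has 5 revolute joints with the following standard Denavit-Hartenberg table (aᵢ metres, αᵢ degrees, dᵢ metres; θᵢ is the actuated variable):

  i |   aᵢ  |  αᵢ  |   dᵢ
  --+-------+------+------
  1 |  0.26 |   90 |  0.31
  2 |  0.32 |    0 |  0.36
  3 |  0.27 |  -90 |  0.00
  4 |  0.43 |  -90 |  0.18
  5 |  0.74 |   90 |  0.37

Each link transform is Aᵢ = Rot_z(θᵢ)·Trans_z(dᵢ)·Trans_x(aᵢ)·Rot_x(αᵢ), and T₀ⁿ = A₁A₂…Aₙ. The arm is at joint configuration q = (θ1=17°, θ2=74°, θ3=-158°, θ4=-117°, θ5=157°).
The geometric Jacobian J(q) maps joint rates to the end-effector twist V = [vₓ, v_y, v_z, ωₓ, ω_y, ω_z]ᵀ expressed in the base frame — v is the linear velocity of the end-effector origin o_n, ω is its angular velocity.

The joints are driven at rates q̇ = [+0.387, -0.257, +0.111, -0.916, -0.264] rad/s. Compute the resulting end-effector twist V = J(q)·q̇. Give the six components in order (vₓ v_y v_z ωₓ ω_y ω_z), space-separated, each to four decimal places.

0.0213 -0.3624 -0.0529 -0.9724 -0.0193 0.5252

o_n = [0.3895, -0.1990, -0.1036]
J₁: ẑ×o_n = [0.1990, 0.3895, -0.0000], ω = ẑ
J2: z=[0.2924, -0.9563, 0.0000] o=[0.2486, 0.0760, 0.3100] → [0.3955, 0.1209, 0.0543, 0.2924, -0.9563, 0.0000]
J3: z=[0.2924, -0.9563, 0.0000] o=[0.4382, -0.2425, 0.6176] → [0.6897, 0.2109, -0.0339, 0.2924, -0.9563, 0.0000]
J4: z=[0.9511, 0.2908, 0.1045] o=[0.4652, -0.2342, 0.3491] → [-0.1353, 0.4226, 0.0555, 0.9511, 0.2908, 0.1045]
J5: z=[0.2218, -0.4069, -0.8861] o=[0.7289, -0.5542, 0.5620] → [0.5856, 0.4484, -0.0593, 0.2218, -0.4069, -0.8861]
V = J·q̇ = [0.0213, -0.3624, -0.0529, -0.9724, -0.0193, 0.5252]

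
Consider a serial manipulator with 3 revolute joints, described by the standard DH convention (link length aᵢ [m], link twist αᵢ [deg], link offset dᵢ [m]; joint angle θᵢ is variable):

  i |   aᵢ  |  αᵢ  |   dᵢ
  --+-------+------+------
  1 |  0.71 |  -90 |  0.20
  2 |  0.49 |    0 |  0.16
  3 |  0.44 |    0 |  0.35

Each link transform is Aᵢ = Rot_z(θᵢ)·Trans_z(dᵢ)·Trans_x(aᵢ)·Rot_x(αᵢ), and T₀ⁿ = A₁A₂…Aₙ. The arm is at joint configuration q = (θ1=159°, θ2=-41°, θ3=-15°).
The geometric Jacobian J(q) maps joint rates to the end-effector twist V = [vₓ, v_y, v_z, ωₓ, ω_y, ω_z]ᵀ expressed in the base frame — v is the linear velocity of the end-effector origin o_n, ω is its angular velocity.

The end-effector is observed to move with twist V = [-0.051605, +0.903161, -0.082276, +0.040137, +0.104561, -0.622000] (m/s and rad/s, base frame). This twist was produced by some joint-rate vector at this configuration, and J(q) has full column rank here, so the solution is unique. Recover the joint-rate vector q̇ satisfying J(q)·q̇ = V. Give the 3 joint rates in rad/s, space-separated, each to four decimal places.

-0.6220 0.2970 -0.4090

o_n = [-1.4206, -0.0010, 0.8862]
J₁: ẑ×o_n = [0.0010, -1.4206, 0.0000], ω = ẑ
J2: z=[-0.3584, -0.9336, 0.0000] o=[-0.6628, 0.2544, 0.2000] → [-0.6407, 0.2459, -0.6159, -0.3584, -0.9336, 0.0000]
J3: z=[-0.3584, -0.9336, 0.0000] o=[-1.0654, 0.2376, 0.5215] → [-0.3405, 0.1307, -0.2460, -0.3584, -0.9336, 0.0000]
q̇ = J⁺·V = [-0.6220, 0.2970, -0.4090]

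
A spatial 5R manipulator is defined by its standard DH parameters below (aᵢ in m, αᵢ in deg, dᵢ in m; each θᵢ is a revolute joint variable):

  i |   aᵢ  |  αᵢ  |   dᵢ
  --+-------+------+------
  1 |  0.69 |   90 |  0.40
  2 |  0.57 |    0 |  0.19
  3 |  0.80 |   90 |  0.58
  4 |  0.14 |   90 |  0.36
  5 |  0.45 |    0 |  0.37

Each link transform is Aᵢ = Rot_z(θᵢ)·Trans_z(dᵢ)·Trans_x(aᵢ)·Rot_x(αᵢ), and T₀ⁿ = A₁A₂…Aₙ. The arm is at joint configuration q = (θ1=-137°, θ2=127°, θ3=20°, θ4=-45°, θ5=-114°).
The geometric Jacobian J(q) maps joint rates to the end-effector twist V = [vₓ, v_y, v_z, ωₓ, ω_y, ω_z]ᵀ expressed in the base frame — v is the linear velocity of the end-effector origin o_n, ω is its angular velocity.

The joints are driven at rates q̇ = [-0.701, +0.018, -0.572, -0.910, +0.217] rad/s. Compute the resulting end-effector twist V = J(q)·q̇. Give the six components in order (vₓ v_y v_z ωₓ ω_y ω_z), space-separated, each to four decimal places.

0.0258 0.1988 0.1317 0.7508 -0.2671 -1.5478

o_n = [-0.2893, 0.4669, 1.0890]
J₁: ẑ×o_n = [-0.4669, -0.2893, 0.0000], ω = ẑ
J2: z=[-0.6820, 0.7314, 0.0000] o=[-0.5046, -0.4706, 0.4000] → [0.5039, 0.4699, -0.7969, -0.6820, 0.7314, 0.0000]
J3: z=[-0.6820, 0.7314, 0.0000] o=[-0.3833, -0.0977, 0.8552] → [0.1710, 0.1594, -0.4538, -0.6820, 0.7314, 0.0000]
J4: z=[-0.3983, -0.3714, 0.8387] o=[-0.2882, 0.7841, 1.2909] → [0.3410, -0.0814, 0.1259, -0.3983, -0.3714, 0.8387]
J5: z=[0.0485, -0.9216, -0.3851] o=[-0.3034, 0.6346, 1.6468] → [0.4495, 0.0217, 0.0048, 0.0485, -0.9216, -0.3851]
V = J·q̇ = [0.0258, 0.1988, 0.1317, 0.7508, -0.2671, -1.5478]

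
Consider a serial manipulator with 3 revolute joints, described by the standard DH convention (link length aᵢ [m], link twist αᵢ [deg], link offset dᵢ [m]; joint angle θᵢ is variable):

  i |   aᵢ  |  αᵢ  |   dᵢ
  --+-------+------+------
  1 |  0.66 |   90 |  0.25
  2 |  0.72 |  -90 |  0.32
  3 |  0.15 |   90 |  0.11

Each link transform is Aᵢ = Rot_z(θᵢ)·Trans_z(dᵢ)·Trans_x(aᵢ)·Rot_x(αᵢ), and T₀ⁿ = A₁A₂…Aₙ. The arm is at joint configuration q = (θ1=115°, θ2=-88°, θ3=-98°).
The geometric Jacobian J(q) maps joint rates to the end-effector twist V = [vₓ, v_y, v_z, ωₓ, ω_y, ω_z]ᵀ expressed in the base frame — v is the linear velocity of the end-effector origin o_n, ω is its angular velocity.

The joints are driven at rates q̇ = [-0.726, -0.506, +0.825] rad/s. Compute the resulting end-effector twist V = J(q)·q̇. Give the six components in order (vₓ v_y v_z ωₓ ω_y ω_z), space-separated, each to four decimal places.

0.8288 -0.3721 -0.1904 -0.8070 0.5334 -0.6972

o_n = [0.0889, 0.9179, -0.4449]
J₁: ẑ×o_n = [-0.9179, 0.0889, 0.0000], ω = ẑ
J2: z=[0.9063, 0.4226, 0.0000] o=[-0.2789, 0.5982, 0.2500] → [-0.2937, 0.6298, 0.1343, 0.9063, 0.4226, 0.0000]
J3: z=[-0.4224, 0.9058, 0.0349] o=[0.0005, 0.7562, -0.4696] → [0.0167, 0.0135, -0.1484, -0.4224, 0.9058, 0.0349]
V = J·q̇ = [0.8288, -0.3721, -0.1904, -0.8070, 0.5334, -0.6972]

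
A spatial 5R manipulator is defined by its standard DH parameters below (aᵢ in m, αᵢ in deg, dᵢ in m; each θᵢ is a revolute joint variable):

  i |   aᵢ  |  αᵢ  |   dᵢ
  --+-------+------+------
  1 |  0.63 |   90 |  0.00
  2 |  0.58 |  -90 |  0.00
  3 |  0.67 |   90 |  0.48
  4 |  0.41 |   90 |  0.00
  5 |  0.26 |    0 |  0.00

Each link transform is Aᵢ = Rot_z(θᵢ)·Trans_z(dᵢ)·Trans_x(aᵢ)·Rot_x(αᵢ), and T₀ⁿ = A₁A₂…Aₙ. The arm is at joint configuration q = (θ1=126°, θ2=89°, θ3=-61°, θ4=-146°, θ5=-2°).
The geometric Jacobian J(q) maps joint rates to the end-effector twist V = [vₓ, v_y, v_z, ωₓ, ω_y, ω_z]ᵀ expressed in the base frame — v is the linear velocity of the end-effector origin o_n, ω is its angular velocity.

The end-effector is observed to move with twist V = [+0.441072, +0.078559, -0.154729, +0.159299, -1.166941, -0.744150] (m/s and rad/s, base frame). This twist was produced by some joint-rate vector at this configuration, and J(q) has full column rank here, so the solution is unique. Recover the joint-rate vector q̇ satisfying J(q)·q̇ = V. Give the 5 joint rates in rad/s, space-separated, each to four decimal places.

-0.8420 -0.0800 0.4780 -0.3010 0.6770

o_n = [-0.2374, 0.4899, 0.6453]
J₁: ẑ×o_n = [-0.4899, -0.2374, 0.0000], ω = ẑ
J2: z=[0.8090, 0.5878, 0.0000] o=[-0.3703, 0.5097, 0.0000] → [0.3793, -0.5220, -0.0942, 0.8090, 0.5878, 0.0000]
J3: z=[0.5877, -0.8089, 0.0175] o=[-0.3763, 0.5179, 0.5799] → [-0.0524, -0.0360, 0.0959, 0.5877, -0.8089, 0.0175]
J4: z=[0.4012, 0.2726, -0.8745] o=[0.3766, 0.4786, 0.9131] → [-0.0632, 0.6443, 0.1719, 0.4012, 0.2726, -0.8745]
J5: z=[0.0943, -0.9619, -0.2566] o=[0.0030, 0.4870, 0.7443] → [0.0960, 0.0710, -0.2310, 0.0943, -0.9619, -0.2566]
q̇ = J⁺·V = [-0.8420, -0.0800, 0.4780, -0.3010, 0.6770]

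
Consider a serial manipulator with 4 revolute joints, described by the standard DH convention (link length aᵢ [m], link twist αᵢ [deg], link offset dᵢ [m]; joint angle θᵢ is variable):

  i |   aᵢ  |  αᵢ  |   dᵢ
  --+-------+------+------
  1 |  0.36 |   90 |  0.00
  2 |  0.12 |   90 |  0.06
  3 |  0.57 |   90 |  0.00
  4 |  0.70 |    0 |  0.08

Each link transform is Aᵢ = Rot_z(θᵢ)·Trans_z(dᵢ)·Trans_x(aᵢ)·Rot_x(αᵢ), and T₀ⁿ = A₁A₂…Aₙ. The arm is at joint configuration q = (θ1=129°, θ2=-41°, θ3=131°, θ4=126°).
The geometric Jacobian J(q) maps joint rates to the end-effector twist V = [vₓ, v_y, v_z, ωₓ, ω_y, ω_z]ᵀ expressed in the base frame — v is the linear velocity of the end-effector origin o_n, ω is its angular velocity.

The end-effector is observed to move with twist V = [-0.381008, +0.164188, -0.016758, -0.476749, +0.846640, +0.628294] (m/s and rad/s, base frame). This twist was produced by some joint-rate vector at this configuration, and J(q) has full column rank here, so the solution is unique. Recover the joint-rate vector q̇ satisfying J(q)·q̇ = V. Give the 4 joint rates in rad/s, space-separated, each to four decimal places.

o_n = [0.1514, 0.1819, -0.4775]
J₁: ẑ×o_n = [-0.1819, 0.1514, 0.0000], ω = ẑ
J2: z=[0.7771, 0.6293, 0.0000] o=[-0.2266, 0.2798, 0.0000] → [-0.3005, 0.3711, -0.3139, 0.7771, 0.6293, 0.0000]
J3: z=[0.4129, -0.5099, -0.7547] o=[-0.2369, 0.3879, -0.0787] → [0.0478, -0.1284, 0.1129, 0.4129, -0.5099, -0.7547]
J4: z=[0.1514, 0.8555, -0.4951] o=[0.2750, 0.4393, 0.1666] → [-0.6785, 0.1587, 0.0668, 0.1514, 0.8555, -0.4951]
q̇ = J⁺·V = [0.1440, -0.1900, -0.9940, 0.5370]

0.1440 -0.1900 -0.9940 0.5370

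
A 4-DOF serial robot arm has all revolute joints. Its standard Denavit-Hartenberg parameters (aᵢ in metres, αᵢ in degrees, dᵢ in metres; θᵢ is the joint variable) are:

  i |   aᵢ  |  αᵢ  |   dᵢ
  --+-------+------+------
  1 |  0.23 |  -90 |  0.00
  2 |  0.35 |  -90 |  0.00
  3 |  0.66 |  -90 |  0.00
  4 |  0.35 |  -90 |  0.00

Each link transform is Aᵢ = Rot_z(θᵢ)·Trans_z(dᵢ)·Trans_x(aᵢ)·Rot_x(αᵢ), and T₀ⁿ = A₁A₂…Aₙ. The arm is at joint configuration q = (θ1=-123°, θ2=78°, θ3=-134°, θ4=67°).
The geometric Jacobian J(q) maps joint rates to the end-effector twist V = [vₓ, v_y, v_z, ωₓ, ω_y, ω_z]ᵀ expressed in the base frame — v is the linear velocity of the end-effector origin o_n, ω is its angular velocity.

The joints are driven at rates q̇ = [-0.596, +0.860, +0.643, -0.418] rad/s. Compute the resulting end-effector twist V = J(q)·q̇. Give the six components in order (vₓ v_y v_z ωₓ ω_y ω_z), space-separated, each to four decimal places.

-0.1830 -0.5628 -0.5155 0.8543 0.2697 -0.4356

o_n = [0.2068, -0.7339, 0.2660]
J₁: ẑ×o_n = [0.7339, 0.2068, -0.0000], ω = ẑ
J2: z=[0.8387, -0.5446, 0.0000] o=[-0.1253, -0.1929, 0.0000] → [-0.1449, -0.2231, -0.2728, 0.8387, -0.5446, 0.0000]
J3: z=[0.5327, 0.8203, -0.2079] o=[-0.1649, -0.2539, -0.3424] → [0.3993, -0.4014, -0.5606, 0.5327, 0.8203, -0.2079]
J4: z=[0.5011, -0.5038, -0.7036] o=[0.2852, -0.4326, 0.1061] → [-0.2926, -0.0250, -0.1905, 0.5011, -0.5038, -0.7036]
V = J·q̇ = [-0.1830, -0.5628, -0.5155, 0.8543, 0.2697, -0.4356]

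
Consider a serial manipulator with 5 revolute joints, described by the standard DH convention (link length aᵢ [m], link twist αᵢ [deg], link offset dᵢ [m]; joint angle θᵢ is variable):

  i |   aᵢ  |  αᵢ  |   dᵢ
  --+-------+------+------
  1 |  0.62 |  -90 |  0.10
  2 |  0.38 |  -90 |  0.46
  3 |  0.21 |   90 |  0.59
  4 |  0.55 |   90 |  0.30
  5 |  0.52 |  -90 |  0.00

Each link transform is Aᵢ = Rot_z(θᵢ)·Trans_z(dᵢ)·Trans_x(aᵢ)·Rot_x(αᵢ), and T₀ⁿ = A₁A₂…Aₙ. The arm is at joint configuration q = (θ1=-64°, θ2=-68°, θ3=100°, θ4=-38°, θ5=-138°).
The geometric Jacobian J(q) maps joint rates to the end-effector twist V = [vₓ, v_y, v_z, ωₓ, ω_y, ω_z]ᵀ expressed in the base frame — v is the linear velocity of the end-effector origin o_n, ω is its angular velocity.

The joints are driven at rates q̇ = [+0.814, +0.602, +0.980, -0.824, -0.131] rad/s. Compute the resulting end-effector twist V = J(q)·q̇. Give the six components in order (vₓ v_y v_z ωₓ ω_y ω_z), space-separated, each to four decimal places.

o_n = [0.6366, -0.9982, 0.1707]
J₁: ẑ×o_n = [0.9982, 0.6366, -0.0000], ω = ẑ
J2: z=[0.8988, 0.4384, 0.0000] o=[0.2718, -0.5573, 0.1000] → [0.0310, -0.0635, -0.5563, 0.8988, 0.4384, 0.0000]
J3: z=[0.4065, -0.8333, -0.3746] o=[0.7476, -0.4835, 0.4523] → [0.0419, 0.1561, -0.3017, 0.4065, -0.8333, -0.3746]
J4: z=[0.0056, -0.4077, 0.9131] o=[0.7956, -1.0536, 0.1975] → [-0.0396, -0.1450, -0.0645, 0.0056, -0.4077, 0.9131]
J5: z=[0.2422, 0.8865, 0.3943] o=[0.2637, -1.0555, 0.5285] → [-0.3398, 0.2337, -0.3168, 0.2422, 0.8865, 0.3943]
V = J·q̇ = [0.9494, 0.7218, -0.5359, 0.9030, -0.3330, -0.3572]

0.9494 0.7218 -0.5359 0.9030 -0.3330 -0.3572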